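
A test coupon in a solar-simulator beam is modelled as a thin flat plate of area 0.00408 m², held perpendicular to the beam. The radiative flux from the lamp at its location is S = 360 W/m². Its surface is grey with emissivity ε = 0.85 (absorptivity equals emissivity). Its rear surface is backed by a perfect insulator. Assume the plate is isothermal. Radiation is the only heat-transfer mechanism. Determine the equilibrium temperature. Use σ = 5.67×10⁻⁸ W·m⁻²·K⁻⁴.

T ≈ 282 K

At equilibrium, absorbed power = emitted power.
Absorbing cross-section = A = 0.004080 m²; emitting surface = A = 0.004080 m² (ratio 1).
εS·A_cross = εσ·A_surf·T⁴  ⇒  T⁴ = S/(1σ)   (ε cancels).
T⁴ = 360/(1·5.67×10⁻⁸) = 6.349×10⁹ K⁴.
T = (6.349×10⁹)^(1/4).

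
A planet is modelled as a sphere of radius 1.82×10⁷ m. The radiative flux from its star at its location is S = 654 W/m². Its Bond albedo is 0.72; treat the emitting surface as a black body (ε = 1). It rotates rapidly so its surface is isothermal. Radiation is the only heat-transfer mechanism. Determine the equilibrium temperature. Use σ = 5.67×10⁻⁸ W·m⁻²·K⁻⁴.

At equilibrium, absorbed power = emitted power.
Absorbing cross-section = πr² = 1.041×10¹⁵ m²; emitting surface = 4πr² = 4.162×10¹⁵ m² (ratio 4).
(1−a)S·A_cross = εσ·A_surf·T⁴  ⇒  T⁴ = (1−a)S/(4σ).
T⁴ = 0.280·654/(4·5.67×10⁻⁸) = 8.074×10⁸ K⁴.
T = (8.074×10⁸)^(1/4).

T ≈ 169 K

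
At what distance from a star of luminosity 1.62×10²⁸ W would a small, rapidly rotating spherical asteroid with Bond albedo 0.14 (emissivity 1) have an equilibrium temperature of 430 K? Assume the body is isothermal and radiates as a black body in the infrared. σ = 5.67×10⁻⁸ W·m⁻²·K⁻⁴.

For an isothermal black-emitting sphere, (1−a)S·πr² = σ·4πr²·T⁴ ⇒ S = 4σT⁴/(1−a).
S = 4·5.67×10⁻⁸·(430)⁴/0.860 = 9016 W/m².
Flux falls as S = L/(4πd²), so d = √(L/(4πS)) = √(1.62×10²⁸/(4π·9016)).

d ≈ 3.78×10¹¹ m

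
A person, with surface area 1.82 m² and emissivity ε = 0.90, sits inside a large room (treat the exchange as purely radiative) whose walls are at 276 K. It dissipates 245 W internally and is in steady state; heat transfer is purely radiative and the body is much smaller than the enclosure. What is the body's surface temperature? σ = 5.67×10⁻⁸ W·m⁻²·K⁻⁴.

For a small grey body in a large enclosure, net radiated power = εσA(T⁴ − T_w⁴).
Steady state: P = εσA(T⁴ − T_w⁴) with A = 1.82 m².
T⁴ = P/(εσA) + T_w⁴ = 245/(0.90·5.67×10⁻⁸·1.820) + (276)⁴
    = 2.638×10⁹ + 5.803×10⁹ = 8.441×10⁹ K⁴.

T ≈ 303 K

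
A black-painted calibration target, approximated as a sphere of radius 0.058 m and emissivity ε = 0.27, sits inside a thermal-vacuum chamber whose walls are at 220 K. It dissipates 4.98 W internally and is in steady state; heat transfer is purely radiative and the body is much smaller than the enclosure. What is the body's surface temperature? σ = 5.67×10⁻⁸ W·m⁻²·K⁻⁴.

T ≈ 317 K

For a small grey body in a large enclosure, net radiated power = εσA(T⁴ − T_w⁴).
Steady state: P = εσA(T⁴ − T_w⁴) with A = 4πr² = 0.04227 m².
T⁴ = P/(εσA) + T_w⁴ = 4.98/(0.27·5.67×10⁻⁸·0.04227) + (220)⁴
    = 7.695×10⁹ + 2.343×10⁹ = 1.004×10¹⁰ K⁴.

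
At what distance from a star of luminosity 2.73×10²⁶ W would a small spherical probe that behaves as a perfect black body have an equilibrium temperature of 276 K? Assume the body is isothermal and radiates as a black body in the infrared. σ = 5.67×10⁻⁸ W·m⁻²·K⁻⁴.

d ≈ 1.28×10¹¹ m

For an isothermal black-emitting sphere, (1−a)S·πr² = σ·4πr²·T⁴ ⇒ S = 4σT⁴/(1−a).
S = 4·5.67×10⁻⁸·(276)⁴/1.00 = 1316 W/m².
Flux falls as S = L/(4πd²), so d = √(L/(4πS)) = √(2.73×10²⁶/(4π·1316)).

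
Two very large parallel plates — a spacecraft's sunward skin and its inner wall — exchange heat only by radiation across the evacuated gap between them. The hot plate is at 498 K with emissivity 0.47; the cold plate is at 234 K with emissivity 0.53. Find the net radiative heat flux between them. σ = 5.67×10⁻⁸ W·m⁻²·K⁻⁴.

q ≈ 1100 W/m²

For two infinite grey parallel plates, q = σ(T₁⁴ − T₂⁴)/(1/ε₁ + 1/ε₂ − 1).
T₁⁴ − T₂⁴ = 6.151×10¹⁰ − 2.998×10⁹ = 5.851×10¹⁰ K⁴.
1/ε₁ + 1/ε₂ − 1 = 2.128 + 1.887 − 1 = 3.014.
q = 5.67×10⁻⁸ × 5.851×10¹⁰ / 3.014.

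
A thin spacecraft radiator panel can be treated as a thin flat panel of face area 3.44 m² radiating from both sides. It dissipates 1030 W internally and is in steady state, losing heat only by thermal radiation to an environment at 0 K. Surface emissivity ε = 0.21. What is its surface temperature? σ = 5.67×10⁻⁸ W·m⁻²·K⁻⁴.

Steady state: internal power = radiated power, P = εσA T⁴.
Radiating area A = 2·3.44 = 6.880 m².
T⁴ = P/(εσA) = 1030/(0.21·5.67×10⁻⁸·6.880) = 1.257×10¹⁰ K⁴.
T = (1.257×10¹⁰)^(1/4).

T ≈ 335 K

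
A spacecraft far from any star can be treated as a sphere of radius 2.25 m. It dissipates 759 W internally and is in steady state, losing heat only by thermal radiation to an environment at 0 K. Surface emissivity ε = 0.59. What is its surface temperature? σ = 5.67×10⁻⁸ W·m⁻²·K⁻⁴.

T ≈ 137 K

Steady state: internal power = radiated power, P = εσA T⁴.
Radiating area A = 4πr² = 63.62 m².
T⁴ = P/(εσA) = 759/(0.59·5.67×10⁻⁸·63.62) = 3.566×10⁸ K⁴.
T = (3.566×10⁸)^(1/4).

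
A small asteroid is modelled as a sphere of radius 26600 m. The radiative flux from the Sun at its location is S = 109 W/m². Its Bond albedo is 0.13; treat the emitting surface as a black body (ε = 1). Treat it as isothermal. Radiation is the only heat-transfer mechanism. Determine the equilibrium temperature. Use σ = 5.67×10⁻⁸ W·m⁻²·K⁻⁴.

At equilibrium, absorbed power = emitted power.
Absorbing cross-section = πr² = 2.223×10⁹ m²; emitting surface = 4πr² = 8.891×10⁹ m² (ratio 4).
(1−a)S·A_cross = εσ·A_surf·T⁴  ⇒  T⁴ = (1−a)S/(4σ).
T⁴ = 0.870·109/(4·5.67×10⁻⁸) = 4.181×10⁸ K⁴.
T = (4.181×10⁸)^(1/4).

T ≈ 143 K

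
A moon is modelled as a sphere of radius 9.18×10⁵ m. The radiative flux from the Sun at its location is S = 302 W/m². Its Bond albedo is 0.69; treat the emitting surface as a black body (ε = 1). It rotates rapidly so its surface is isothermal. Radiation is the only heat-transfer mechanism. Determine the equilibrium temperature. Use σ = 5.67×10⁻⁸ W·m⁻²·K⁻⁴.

At equilibrium, absorbed power = emitted power.
Absorbing cross-section = πr² = 2.647×10¹² m²; emitting surface = 4πr² = 1.059×10¹³ m² (ratio 4).
(1−a)S·A_cross = εσ·A_surf·T⁴  ⇒  T⁴ = (1−a)S/(4σ).
T⁴ = 0.310·302/(4·5.67×10⁻⁸) = 4.128×10⁸ K⁴.
T = (4.128×10⁸)^(1/4).

T ≈ 143 K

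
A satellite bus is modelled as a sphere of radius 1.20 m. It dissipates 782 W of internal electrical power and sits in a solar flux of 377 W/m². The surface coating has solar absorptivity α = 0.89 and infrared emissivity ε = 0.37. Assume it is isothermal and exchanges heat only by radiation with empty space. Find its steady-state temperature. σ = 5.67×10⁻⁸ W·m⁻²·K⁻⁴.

At steady state, absorbed solar power + internal power = radiated power.
Absorbed: α·S·A_cross = 0.89·377·4.524 = 1518 W (cross-section πr²).
Total input = 1518 + 782 = 2300 W.
Radiated: εσ·A_surf·T⁴ with A_surf = 4πr² = 18.10 m².
T⁴ = 2300/(0.37·5.67×10⁻⁸·18.10) = 6.058×10⁹ K⁴.

T ≈ 279 K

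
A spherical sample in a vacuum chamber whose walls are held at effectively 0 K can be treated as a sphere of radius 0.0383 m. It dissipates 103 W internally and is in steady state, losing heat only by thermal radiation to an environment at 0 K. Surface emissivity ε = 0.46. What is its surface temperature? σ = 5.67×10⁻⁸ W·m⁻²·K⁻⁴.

Steady state: internal power = radiated power, P = εσA T⁴.
Radiating area A = 4πr² = 0.01843 m².
T⁴ = P/(εσA) = 103/(0.46·5.67×10⁻⁸·0.01843) = 2.142×10¹¹ K⁴.
T = (2.142×10¹¹)^(1/4).

T ≈ 680 K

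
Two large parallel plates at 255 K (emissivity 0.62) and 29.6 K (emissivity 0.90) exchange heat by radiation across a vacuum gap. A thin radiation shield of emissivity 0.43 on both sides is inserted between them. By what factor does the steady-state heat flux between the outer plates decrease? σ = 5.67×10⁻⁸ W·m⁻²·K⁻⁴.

factor ≈ 3.12

Without shield: q₀ = σΔ(T⁴)/(1/ε₁+1/ε₂−1) with denominator 1.724.
With shield the two gaps are in series; the resistances add: (1/ε₁+1/ε_s−1)+(1/ε_s+1/ε₂−1) = 2.938+2.437 = 5.375.
Heat-flux ratio q₀/q = 5.375/1.724.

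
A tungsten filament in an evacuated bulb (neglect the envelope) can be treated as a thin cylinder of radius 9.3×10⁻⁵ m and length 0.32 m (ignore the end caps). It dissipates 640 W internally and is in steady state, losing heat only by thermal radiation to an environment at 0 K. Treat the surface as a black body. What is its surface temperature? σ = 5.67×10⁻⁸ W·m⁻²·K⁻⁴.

Steady state: internal power = radiated power, P = εσA T⁴.
Radiating area A = 2πrL = 1.870×10⁻⁴ m².
T⁴ = P/(εσA) = 640/(1.0·5.67×10⁻⁸·1.870×10⁻⁴) = 6.036×10¹³ K⁴.
T = (6.036×10¹³)^(1/4).

T ≈ 2790 K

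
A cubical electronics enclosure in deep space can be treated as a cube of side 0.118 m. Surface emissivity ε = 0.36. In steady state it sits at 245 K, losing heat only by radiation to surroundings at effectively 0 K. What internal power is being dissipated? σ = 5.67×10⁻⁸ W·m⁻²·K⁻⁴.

P ≈ 6.14 W

Steady state: P = εσA T⁴.
A = 6L² = 0.08354 m²; T⁴ = (245)⁴ = 3.603×10⁹ K⁴.
P = 0.36 × 5.67×10⁻⁸ × 0.08354 × 3.603×10⁹.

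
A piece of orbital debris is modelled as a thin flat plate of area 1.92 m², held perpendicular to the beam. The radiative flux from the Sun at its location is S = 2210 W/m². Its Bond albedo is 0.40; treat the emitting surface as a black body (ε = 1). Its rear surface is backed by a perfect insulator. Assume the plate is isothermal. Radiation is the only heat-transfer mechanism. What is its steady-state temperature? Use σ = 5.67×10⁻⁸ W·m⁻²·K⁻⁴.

At equilibrium, absorbed power = emitted power.
Absorbing cross-section = A = 1.920 m²; emitting surface = A = 1.920 m² (ratio 1).
(1−a)S·A_cross = εσ·A_surf·T⁴  ⇒  T⁴ = (1−a)S/(1σ).
T⁴ = 0.600·2210/(1·5.67×10⁻⁸) = 2.339×10¹⁰ K⁴.
T = (2.339×10¹⁰)^(1/4).

T ≈ 391 K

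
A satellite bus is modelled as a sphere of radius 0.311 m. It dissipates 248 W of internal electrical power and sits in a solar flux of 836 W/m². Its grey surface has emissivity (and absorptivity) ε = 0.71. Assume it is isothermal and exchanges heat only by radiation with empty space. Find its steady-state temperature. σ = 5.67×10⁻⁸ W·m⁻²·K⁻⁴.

T ≈ 306 K

At steady state, absorbed solar power + internal power = radiated power.
Absorbed: α·S·A_cross = 0.71·836·0.3039 = 180.4 W (cross-section πr²).
Total input = 180.4 + 248 = 428.4 W.
Radiated: εσ·A_surf·T⁴ with A_surf = 4πr² = 1.215 m².
T⁴ = 428.4/(0.71·5.67×10⁻⁸·1.215) = 8.755×10⁹ K⁴.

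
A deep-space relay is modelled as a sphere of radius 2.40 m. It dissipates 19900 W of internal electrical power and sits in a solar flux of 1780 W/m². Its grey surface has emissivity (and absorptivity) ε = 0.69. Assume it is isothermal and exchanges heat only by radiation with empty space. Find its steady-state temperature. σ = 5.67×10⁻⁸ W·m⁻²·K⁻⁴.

T ≈ 349 K

At steady state, absorbed solar power + internal power = radiated power.
Absorbed: α·S·A_cross = 0.69·1780·18.10 = 22220 W (cross-section πr²).
Total input = 22220 + 19900 = 42120 W.
Radiated: εσ·A_surf·T⁴ with A_surf = 4πr² = 72.38 m².
T⁴ = 42120/(0.69·5.67×10⁻⁸·72.38) = 1.488×10¹⁰ K⁴.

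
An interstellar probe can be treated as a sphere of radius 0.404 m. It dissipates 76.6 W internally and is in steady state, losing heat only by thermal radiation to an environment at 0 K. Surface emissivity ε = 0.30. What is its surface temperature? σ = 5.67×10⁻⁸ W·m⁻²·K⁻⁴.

Steady state: internal power = radiated power, P = εσA T⁴.
Radiating area A = 4πr² = 2.051 m².
T⁴ = P/(εσA) = 76.6/(0.30·5.67×10⁻⁸·2.051) = 2.196×10⁹ K⁴.
T = (2.196×10⁹)^(1/4).

T ≈ 216 K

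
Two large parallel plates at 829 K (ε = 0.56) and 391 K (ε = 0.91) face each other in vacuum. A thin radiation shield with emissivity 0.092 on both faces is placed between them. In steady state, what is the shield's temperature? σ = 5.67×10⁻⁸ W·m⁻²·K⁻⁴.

In steady state the net flux on the hot side equals that on the cold side.
σ(T₁⁴−T_s⁴)/D₁ = σ(T_s⁴−T₂⁴)/D₂, with D₁ = 1/ε₁+1/ε_s−1 = 11.66, D₂ = 1/ε_s+1/ε₂−1 = 10.97.
Solve for T_s⁴: T_s⁴ = (D₂·T₁⁴ + D₁·T₂⁴)/(D₁+D₂) = 2.410×10¹¹ K⁴.

T_s ≈ 701 K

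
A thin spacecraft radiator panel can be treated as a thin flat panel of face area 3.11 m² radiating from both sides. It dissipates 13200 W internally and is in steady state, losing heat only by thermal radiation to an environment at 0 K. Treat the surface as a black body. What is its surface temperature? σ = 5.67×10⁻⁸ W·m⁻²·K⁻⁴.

Steady state: internal power = radiated power, P = εσA T⁴.
Radiating area A = 2·3.11 = 6.220 m².
T⁴ = P/(εσA) = 13200/(1.0·5.67×10⁻⁸·6.220) = 3.743×10¹⁰ K⁴.
T = (3.743×10¹⁰)^(1/4).

T ≈ 440 K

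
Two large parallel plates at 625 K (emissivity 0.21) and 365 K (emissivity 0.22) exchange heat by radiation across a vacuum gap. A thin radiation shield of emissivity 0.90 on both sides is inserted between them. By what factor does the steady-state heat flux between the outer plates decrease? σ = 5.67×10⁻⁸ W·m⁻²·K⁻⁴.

Without shield: q₀ = σΔ(T⁴)/(1/ε₁+1/ε₂−1) with denominator 8.307.
With shield the two gaps are in series; the resistances add: (1/ε₁+1/ε_s−1)+(1/ε_s+1/ε₂−1) = 4.873+4.657 = 9.530.
Heat-flux ratio q₀/q = 9.530/8.307.

factor ≈ 1.15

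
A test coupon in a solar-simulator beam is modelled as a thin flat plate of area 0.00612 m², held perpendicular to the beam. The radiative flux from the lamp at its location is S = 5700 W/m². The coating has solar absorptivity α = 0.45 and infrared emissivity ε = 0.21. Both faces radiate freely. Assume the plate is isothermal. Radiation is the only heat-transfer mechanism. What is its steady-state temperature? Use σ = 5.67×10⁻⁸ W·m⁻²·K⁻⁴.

At equilibrium, absorbed power = emitted power.
Absorbing cross-section = A = 0.006120 m²; emitting surface = 2A = 0.01224 m² (ratio 2).
αS·A_cross = εσ·A_surf·T⁴  ⇒  T⁴ = αS/(ε·2σ).
T⁴ = 0.450·5700/(0.21·2·5.67×10⁻⁸) = 1.077×10¹¹ K⁴.
T = (1.077×10¹¹)^(1/4).

T ≈ 573 K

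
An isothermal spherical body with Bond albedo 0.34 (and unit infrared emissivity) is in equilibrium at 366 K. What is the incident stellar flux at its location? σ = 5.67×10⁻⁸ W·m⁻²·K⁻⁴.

S ≈ 6170 W/m²

(1−a)S·πr² = σ·4πr²·T⁴ ⇒ S = 4σT⁴/(1−a).
S = 4·5.67×10⁻⁸·1.794×10¹⁰/0.660.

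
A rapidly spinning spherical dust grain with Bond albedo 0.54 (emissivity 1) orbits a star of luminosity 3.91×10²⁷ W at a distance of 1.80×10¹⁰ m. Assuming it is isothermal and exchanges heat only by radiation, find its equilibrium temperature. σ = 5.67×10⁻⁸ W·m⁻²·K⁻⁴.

T ≈ 1180 K

First find the stellar flux at distance d: S = L/(4πd²) = 3.91×10²⁷/(4π·(1.80×10¹⁰)²) = 9.603×10⁵ W/m².
For an isothermal sphere, absorbed (1−a)S·πr² = emitted σ·4πr²·T⁴, so T⁴ = (1−a)S/(4σ).
T⁴ = 0.460·9.603×10⁵/(4·5.67×10⁻⁸) = 1.948×10¹² K⁴.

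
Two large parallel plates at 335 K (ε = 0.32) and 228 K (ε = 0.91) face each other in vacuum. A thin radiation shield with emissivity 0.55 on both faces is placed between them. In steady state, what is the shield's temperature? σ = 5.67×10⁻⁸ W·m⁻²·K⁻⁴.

In steady state the net flux on the hot side equals that on the cold side.
σ(T₁⁴−T_s⁴)/D₁ = σ(T_s⁴−T₂⁴)/D₂, with D₁ = 1/ε₁+1/ε_s−1 = 3.943, D₂ = 1/ε_s+1/ε₂−1 = 1.917.
Solve for T_s⁴: T_s⁴ = (D₂·T₁⁴ + D₁·T₂⁴)/(D₁+D₂) = 5.938×10⁹ K⁴.

T_s ≈ 278 K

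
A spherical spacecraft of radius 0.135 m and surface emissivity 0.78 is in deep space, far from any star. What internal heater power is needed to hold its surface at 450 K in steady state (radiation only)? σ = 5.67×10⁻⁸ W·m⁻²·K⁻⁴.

P ≈ 415 W

P = εσ·4πr²·T⁴.
4πr² = 0.2290 m²; T⁴ = 4.101×10¹⁰ K⁴.
P = 0.78·5.67×10⁻⁸·0.2290·4.101×10¹⁰.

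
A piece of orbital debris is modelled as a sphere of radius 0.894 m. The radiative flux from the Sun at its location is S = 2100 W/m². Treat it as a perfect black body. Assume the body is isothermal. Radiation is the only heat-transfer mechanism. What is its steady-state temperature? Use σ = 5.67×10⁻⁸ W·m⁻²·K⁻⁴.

T ≈ 310 K

At equilibrium, absorbed power = emitted power.
Absorbing cross-section = πr² = 2.511 m²; emitting surface = 4πr² = 10.04 m² (ratio 4).
S·A_cross = εσ·A_surf·T⁴  ⇒  T⁴ = S/(4σ).
T⁴ = 1.00·2100/(4·5.67×10⁻⁸) = 9.259×10⁹ K⁴.
T = (9.259×10⁹)^(1/4).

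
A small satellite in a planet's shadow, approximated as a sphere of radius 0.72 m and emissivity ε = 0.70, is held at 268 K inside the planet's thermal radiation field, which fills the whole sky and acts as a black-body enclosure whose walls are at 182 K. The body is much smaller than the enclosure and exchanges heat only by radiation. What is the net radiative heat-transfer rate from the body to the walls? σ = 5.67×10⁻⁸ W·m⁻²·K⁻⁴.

For a small grey body in a large enclosure: P_net = εσA(T_body⁴ − T_wall⁴).
A = 4πr² = 6.514 m²; T_body⁴ − T_wall⁴ = 5.159×10⁹ − 1.097×10⁹ = 4.061×10⁹ K⁴.
|P_net| = 0.70·5.67×10⁻⁸·6.514·4.061×10⁹.

P_net ≈ 1050 W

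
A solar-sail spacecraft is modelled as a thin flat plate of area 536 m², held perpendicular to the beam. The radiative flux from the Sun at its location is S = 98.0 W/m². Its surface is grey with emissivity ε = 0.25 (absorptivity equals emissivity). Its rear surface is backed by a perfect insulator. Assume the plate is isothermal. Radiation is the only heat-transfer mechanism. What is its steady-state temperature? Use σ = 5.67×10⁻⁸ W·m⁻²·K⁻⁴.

T ≈ 204 K

At equilibrium, absorbed power = emitted power.
Absorbing cross-section = A = 536.0 m²; emitting surface = A = 536.0 m² (ratio 1).
εS·A_cross = εσ·A_surf·T⁴  ⇒  T⁴ = S/(1σ)   (ε cancels).
T⁴ = 98.0/(1·5.67×10⁻⁸) = 1.728×10⁹ K⁴.
T = (1.728×10⁹)^(1/4).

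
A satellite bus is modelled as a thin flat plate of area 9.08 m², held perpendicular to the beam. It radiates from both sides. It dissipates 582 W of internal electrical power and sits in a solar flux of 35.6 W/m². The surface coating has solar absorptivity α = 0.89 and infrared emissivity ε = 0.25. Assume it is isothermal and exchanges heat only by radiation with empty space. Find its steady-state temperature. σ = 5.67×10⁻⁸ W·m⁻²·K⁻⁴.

T ≈ 241 K

At steady state, absorbed solar power + internal power = radiated power.
Absorbed: α·S·A_cross = 0.89·35.6·9.080 = 287.7 W (cross-section A).
Total input = 287.7 + 582 = 869.7 W.
Radiated: εσ·A_surf·T⁴ with A_surf = 2A = 18.16 m².
T⁴ = 869.7/(0.25·5.67×10⁻⁸·18.16) = 3.379×10⁹ K⁴.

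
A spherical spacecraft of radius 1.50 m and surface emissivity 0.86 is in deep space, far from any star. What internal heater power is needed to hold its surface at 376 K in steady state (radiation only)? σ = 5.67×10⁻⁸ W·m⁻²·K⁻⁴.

P ≈ 27600 W

P = εσ·4πr²·T⁴.
4πr² = 28.27 m²; T⁴ = 1.999×10¹⁰ K⁴.
P = 0.86·5.67×10⁻⁸·28.27·1.999×10¹⁰.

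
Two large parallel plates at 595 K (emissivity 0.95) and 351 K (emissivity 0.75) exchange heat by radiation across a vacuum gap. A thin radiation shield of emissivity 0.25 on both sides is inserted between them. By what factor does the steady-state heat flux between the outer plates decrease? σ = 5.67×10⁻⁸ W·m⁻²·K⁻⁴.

factor ≈ 6.05

Without shield: q₀ = σΔ(T⁴)/(1/ε₁+1/ε₂−1) with denominator 1.386.
With shield the two gaps are in series; the resistances add: (1/ε₁+1/ε_s−1)+(1/ε_s+1/ε₂−1) = 4.053+4.333 = 8.386.
Heat-flux ratio q₀/q = 8.386/1.386.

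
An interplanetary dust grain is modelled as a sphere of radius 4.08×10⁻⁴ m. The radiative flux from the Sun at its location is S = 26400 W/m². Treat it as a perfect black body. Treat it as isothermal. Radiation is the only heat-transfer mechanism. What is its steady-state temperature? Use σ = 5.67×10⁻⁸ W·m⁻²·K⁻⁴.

T ≈ 584 K

At equilibrium, absorbed power = emitted power.
Absorbing cross-section = πr² = 5.230×10⁻⁷ m²; emitting surface = 4πr² = 2.092×10⁻⁶ m² (ratio 4).
S·A_cross = εσ·A_surf·T⁴  ⇒  T⁴ = S/(4σ).
T⁴ = 1.00·26400/(4·5.67×10⁻⁸) = 1.164×10¹¹ K⁴.
T = (1.164×10¹¹)^(1/4).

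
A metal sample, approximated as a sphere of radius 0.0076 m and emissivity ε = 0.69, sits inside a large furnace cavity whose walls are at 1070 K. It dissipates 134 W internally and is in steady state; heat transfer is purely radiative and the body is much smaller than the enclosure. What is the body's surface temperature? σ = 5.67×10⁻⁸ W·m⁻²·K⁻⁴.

For a small grey body in a large enclosure, net radiated power = εσA(T⁴ − T_w⁴).
Steady state: P = εσA(T⁴ − T_w⁴) with A = 4πr² = 7.258×10⁻⁴ m².
T⁴ = P/(εσA) + T_w⁴ = 134/(0.69·5.67×10⁻⁸·7.258×10⁻⁴) + (1070)⁴
    = 4.719×10¹² + 1.311×10¹² = 6.030×10¹² K⁴.

T ≈ 1570 K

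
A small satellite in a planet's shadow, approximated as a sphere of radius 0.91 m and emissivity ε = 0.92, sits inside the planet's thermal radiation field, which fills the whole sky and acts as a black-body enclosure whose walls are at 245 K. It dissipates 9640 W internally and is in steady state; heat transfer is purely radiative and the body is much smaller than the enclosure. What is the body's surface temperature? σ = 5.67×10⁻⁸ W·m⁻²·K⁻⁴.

T ≈ 382 K

For a small grey body in a large enclosure, net radiated power = εσA(T⁴ − T_w⁴).
Steady state: P = εσA(T⁴ − T_w⁴) with A = 4πr² = 10.41 m².
T⁴ = P/(εσA) + T_w⁴ = 9640/(0.92·5.67×10⁻⁸·10.41) + (245)⁴
    = 1.776×10¹⁰ + 3.603×10⁹ = 2.136×10¹⁰ K⁴.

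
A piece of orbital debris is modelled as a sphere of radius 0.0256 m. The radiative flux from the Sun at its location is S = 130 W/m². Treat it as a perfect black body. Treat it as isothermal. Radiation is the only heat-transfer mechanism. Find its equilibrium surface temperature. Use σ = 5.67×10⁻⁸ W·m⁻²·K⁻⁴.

At equilibrium, absorbed power = emitted power.
Absorbing cross-section = πr² = 0.002059 m²; emitting surface = 4πr² = 0.008235 m² (ratio 4).
S·A_cross = εσ·A_surf·T⁴  ⇒  T⁴ = S/(4σ).
T⁴ = 1.00·130/(4·5.67×10⁻⁸) = 5.732×10⁸ K⁴.
T = (5.732×10⁸)^(1/4).

T ≈ 155 K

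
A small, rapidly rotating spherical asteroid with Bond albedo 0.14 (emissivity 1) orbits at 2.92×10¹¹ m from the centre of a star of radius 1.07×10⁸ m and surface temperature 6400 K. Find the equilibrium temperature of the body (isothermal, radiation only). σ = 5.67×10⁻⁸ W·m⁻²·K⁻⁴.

The star's surface emits σT_*⁴; at distance d the flux is S = σT_*⁴(R_*/d)².
S = 5.67×10⁻⁸·(6400)⁴·(1.07×10⁸/2.92×10¹¹)² = 12.77 W/m².
For an isothermal sphere T⁴ = (1−a)S/(4σ) = 4.844×10⁷ K⁴.

T ≈ 83.4 K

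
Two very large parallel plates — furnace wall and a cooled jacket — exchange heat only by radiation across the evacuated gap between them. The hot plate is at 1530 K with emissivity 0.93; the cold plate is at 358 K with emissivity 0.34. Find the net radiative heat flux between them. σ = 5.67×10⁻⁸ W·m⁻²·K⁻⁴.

For two infinite grey parallel plates, q = σ(T₁⁴ − T₂⁴)/(1/ε₁ + 1/ε₂ − 1).
T₁⁴ − T₂⁴ = 5.480×10¹² − 1.643×10¹⁰ = 5.463×10¹² K⁴.
1/ε₁ + 1/ε₂ − 1 = 1.075 + 2.941 − 1 = 3.016.
q = 5.67×10⁻⁸ × 5.463×10¹² / 3.016.

q ≈ 1.03×10⁵ W/m²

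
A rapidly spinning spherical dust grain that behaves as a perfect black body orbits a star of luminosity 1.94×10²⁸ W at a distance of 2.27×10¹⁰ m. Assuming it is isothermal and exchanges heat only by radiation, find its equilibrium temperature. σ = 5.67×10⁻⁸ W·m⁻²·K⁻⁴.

First find the stellar flux at distance d: S = L/(4πd²) = 1.94×10²⁸/(4π·(2.27×10¹⁰)²) = 2.996×10⁶ W/m².
For an isothermal sphere, absorbed (1−a)S·πr² = emitted σ·4πr²·T⁴, so T⁴ = (1−a)S/(4σ).
T⁴ = 1.00·2.996×10⁶/(4·5.67×10⁻⁸) = 1.321×10¹³ K⁴.

T ≈ 1910 K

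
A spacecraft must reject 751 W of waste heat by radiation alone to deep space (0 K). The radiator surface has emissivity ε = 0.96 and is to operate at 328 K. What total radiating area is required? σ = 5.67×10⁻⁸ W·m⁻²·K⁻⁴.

A ≈ 1.19 m²

P = εσA T⁴ ⇒ A = P/(εσT⁴).
T⁴ = 1.157×10¹⁰ K⁴.
A = 751/(0.96 × 5.67×10⁻⁸ × 1.157×10¹⁰).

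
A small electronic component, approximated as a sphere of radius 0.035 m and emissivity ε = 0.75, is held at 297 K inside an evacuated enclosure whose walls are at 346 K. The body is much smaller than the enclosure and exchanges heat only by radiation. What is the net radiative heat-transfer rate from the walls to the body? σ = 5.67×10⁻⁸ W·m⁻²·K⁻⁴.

P_net ≈ 4.29 W

For a small grey body in a large enclosure: P_net = εσA(T_body⁴ − T_wall⁴).
A = 4πr² = 0.01539 m²; T_body⁴ − T_wall⁴ = 7.781×10⁹ − 1.433×10¹⁰ = -6.551×10⁹ K⁴.
|P_net| = 0.75·5.67×10⁻⁸·0.01539·6.551×10⁹.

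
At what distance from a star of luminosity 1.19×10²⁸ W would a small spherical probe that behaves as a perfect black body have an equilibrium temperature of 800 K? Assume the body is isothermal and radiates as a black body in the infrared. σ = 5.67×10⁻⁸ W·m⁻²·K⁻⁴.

For an isothermal black-emitting sphere, (1−a)S·πr² = σ·4πr²·T⁴ ⇒ S = 4σT⁴/(1−a).
S = 4·5.67×10⁻⁸·(800)⁴/1.00 = 92900 W/m².
Flux falls as S = L/(4πd²), so d = √(L/(4πS)) = √(1.19×10²⁸/(4π·92900)).

d ≈ 1.01×10¹¹ m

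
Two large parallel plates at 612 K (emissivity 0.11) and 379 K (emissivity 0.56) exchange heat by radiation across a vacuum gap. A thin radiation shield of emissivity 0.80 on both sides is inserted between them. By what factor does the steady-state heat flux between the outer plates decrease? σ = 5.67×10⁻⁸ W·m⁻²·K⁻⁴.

Without shield: q₀ = σΔ(T⁴)/(1/ε₁+1/ε₂−1) with denominator 9.877.
With shield the two gaps are in series; the resistances add: (1/ε₁+1/ε_s−1)+(1/ε_s+1/ε₂−1) = 9.341+2.036 = 11.38.
Heat-flux ratio q₀/q = 11.38/9.877.

factor ≈ 1.15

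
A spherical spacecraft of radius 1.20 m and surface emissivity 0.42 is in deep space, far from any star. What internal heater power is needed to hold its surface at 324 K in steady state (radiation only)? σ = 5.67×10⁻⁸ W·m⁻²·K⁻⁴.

P = εσ·4πr²·T⁴.
4πr² = 18.10 m²; T⁴ = 1.102×10¹⁰ K⁴.
P = 0.42·5.67×10⁻⁸·18.10·1.102×10¹⁰.

P ≈ 4750 W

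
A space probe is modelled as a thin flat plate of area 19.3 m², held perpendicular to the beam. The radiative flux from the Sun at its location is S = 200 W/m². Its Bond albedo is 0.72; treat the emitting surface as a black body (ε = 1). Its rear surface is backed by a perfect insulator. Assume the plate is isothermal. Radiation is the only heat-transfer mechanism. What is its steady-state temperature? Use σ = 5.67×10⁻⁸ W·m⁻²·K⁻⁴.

T ≈ 177 K

At equilibrium, absorbed power = emitted power.
Absorbing cross-section = A = 19.30 m²; emitting surface = A = 19.30 m² (ratio 1).
(1−a)S·A_cross = εσ·A_surf·T⁴  ⇒  T⁴ = (1−a)S/(1σ).
T⁴ = 0.280·200/(1·5.67×10⁻⁸) = 9.877×10⁸ K⁴.
T = (9.877×10⁸)^(1/4).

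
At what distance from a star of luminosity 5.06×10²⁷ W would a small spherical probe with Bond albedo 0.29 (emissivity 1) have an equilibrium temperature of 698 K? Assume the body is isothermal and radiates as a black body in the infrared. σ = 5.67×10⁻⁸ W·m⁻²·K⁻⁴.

d ≈ 7.29×10¹⁰ m

For an isothermal black-emitting sphere, (1−a)S·πr² = σ·4πr²·T⁴ ⇒ S = 4σT⁴/(1−a).
S = 4·5.67×10⁻⁸·(698)⁴/0.710 = 75820 W/m².
Flux falls as S = L/(4πd²), so d = √(L/(4πS)) = √(5.06×10²⁷/(4π·75820)).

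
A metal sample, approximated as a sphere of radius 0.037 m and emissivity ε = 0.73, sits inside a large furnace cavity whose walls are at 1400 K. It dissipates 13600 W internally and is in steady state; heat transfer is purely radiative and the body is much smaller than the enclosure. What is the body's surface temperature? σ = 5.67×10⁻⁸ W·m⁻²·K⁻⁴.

For a small grey body in a large enclosure, net radiated power = εσA(T⁴ − T_w⁴).
Steady state: P = εσA(T⁴ − T_w⁴) with A = 4πr² = 0.01720 m².
T⁴ = P/(εσA) + T_w⁴ = 13600/(0.73·5.67×10⁻⁸·0.01720) + (1400)⁴
    = 1.910×10¹³ + 3.842×10¹² = 2.294×10¹³ K⁴.

T ≈ 2190 K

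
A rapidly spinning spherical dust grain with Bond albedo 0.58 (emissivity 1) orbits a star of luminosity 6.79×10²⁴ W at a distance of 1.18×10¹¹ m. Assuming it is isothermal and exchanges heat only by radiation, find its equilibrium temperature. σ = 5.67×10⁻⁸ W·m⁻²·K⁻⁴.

T ≈ 92.1 K

First find the stellar flux at distance d: S = L/(4πd²) = 6.79×10²⁴/(4π·(1.18×10¹¹)²) = 38.81 W/m².
For an isothermal sphere, absorbed (1−a)S·πr² = emitted σ·4πr²·T⁴, so T⁴ = (1−a)S/(4σ).
T⁴ = 0.420·38.81/(4·5.67×10⁻⁸) = 7.186×10⁷ K⁴.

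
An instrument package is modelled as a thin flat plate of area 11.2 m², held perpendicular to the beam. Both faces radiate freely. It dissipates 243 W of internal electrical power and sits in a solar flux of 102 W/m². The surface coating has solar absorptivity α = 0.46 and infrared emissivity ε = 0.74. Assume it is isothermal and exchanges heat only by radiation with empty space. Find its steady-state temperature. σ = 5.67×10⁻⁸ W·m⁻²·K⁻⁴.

At steady state, absorbed solar power + internal power = radiated power.
Absorbed: α·S·A_cross = 0.46·102·11.20 = 525.5 W (cross-section A).
Total input = 525.5 + 243 = 768.5 W.
Radiated: εσ·A_surf·T⁴ with A_surf = 2A = 22.40 m².
T⁴ = 768.5/(0.74·5.67×10⁻⁸·22.40) = 8.177×10⁸ K⁴.

T ≈ 169 K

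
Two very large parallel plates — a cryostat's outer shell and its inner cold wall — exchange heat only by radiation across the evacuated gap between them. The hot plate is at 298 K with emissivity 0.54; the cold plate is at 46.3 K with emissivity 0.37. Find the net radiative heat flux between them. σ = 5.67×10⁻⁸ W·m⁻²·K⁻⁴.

q ≈ 126 W/m²

For two infinite grey parallel plates, q = σ(T₁⁴ − T₂⁴)/(1/ε₁ + 1/ε₂ − 1).
T₁⁴ − T₂⁴ = 7.886×10⁹ − 4.595×10⁶ = 7.882×10⁹ K⁴.
1/ε₁ + 1/ε₂ − 1 = 1.852 + 2.703 − 1 = 3.555.
q = 5.67×10⁻⁸ × 7.882×10⁹ / 3.555.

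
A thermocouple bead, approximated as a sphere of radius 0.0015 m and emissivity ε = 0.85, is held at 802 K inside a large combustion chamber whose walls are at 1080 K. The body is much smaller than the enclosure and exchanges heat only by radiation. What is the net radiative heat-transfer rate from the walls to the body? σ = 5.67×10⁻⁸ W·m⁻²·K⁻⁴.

For a small grey body in a large enclosure: P_net = εσA(T_body⁴ − T_wall⁴).
A = 4πr² = 2.827×10⁻⁵ m²; T_body⁴ − T_wall⁴ = 4.137×10¹¹ − 1.360×10¹² = -9.468×10¹¹ K⁴.
|P_net| = 0.85·5.67×10⁻⁸·2.827×10⁻⁵·9.468×10¹¹.

P_net ≈ 1.29 W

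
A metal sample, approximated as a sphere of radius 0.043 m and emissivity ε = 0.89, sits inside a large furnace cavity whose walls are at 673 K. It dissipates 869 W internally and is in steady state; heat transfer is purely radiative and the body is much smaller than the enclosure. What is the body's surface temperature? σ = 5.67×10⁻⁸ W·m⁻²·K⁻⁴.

For a small grey body in a large enclosure, net radiated power = εσA(T⁴ − T_w⁴).
Steady state: P = εσA(T⁴ − T_w⁴) with A = 4πr² = 0.02324 m².
T⁴ = P/(εσA) + T_w⁴ = 869/(0.89·5.67×10⁻⁸·0.02324) + (673)⁴
    = 7.411×10¹¹ + 2.051×10¹¹ = 9.463×10¹¹ K⁴.

T ≈ 986 K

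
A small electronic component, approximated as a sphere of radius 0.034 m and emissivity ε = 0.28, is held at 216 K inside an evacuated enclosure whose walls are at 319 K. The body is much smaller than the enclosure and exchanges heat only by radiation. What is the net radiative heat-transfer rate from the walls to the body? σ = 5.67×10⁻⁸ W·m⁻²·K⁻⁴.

P_net ≈ 1.89 W

For a small grey body in a large enclosure: P_net = εσA(T_body⁴ − T_wall⁴).
A = 4πr² = 0.01453 m²; T_body⁴ − T_wall⁴ = 2.177×10⁹ − 1.036×10¹⁰ = -8.179×10⁹ K⁴.
|P_net| = 0.28·5.67×10⁻⁸·0.01453·8.179×10⁹.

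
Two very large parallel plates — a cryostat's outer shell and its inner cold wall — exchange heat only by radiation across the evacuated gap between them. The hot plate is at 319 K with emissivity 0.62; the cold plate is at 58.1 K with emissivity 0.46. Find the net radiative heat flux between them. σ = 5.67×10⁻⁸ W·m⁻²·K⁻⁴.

q ≈ 210 W/m²

For two infinite grey parallel plates, q = σ(T₁⁴ − T₂⁴)/(1/ε₁ + 1/ε₂ − 1).
T₁⁴ − T₂⁴ = 1.036×10¹⁰ − 1.139×10⁷ = 1.034×10¹⁰ K⁴.
1/ε₁ + 1/ε₂ − 1 = 1.613 + 2.174 − 1 = 2.787.
q = 5.67×10⁻⁸ × 1.034×10¹⁰ / 2.787.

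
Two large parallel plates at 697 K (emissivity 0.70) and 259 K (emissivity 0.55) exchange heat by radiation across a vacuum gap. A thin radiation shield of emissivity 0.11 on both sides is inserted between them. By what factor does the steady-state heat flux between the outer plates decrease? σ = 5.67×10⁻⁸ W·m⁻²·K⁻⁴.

factor ≈ 8.65

Without shield: q₀ = σΔ(T⁴)/(1/ε₁+1/ε₂−1) with denominator 2.247.
With shield the two gaps are in series; the resistances add: (1/ε₁+1/ε_s−1)+(1/ε_s+1/ε₂−1) = 9.519+9.909 = 19.43.
Heat-flux ratio q₀/q = 19.43/2.247.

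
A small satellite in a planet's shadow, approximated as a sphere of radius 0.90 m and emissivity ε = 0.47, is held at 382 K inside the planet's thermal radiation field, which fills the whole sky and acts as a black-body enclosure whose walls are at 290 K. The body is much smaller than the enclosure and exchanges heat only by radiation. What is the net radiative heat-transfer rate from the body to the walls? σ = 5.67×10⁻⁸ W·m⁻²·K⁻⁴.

P_net ≈ 3860 W

For a small grey body in a large enclosure: P_net = εσA(T_body⁴ − T_wall⁴).
A = 4πr² = 10.18 m²; T_body⁴ − T_wall⁴ = 2.129×10¹⁰ − 7.073×10⁹ = 1.422×10¹⁰ K⁴.
|P_net| = 0.47·5.67×10⁻⁸·10.18·1.422×10¹⁰.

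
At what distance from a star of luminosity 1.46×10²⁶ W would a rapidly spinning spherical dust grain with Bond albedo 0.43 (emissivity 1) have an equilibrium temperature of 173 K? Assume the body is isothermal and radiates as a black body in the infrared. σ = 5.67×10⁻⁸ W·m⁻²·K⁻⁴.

d ≈ 1.81×10¹¹ m

For an isothermal black-emitting sphere, (1−a)S·πr² = σ·4πr²·T⁴ ⇒ S = 4σT⁴/(1−a).
S = 4·5.67×10⁻⁸·(173)⁴/0.570 = 356.4 W/m².
Flux falls as S = L/(4πd²), so d = √(L/(4πS)) = √(1.46×10²⁶/(4π·356.4)).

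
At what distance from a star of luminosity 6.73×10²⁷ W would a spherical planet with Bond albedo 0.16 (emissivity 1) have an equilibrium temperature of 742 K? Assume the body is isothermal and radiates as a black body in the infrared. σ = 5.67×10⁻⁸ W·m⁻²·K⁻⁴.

d ≈ 8.09×10¹⁰ m

For an isothermal black-emitting sphere, (1−a)S·πr² = σ·4πr²·T⁴ ⇒ S = 4σT⁴/(1−a).
S = 4·5.67×10⁻⁸·(742)⁴/0.840 = 81840 W/m².
Flux falls as S = L/(4πd²), so d = √(L/(4πS)) = √(6.73×10²⁷/(4π·81840)).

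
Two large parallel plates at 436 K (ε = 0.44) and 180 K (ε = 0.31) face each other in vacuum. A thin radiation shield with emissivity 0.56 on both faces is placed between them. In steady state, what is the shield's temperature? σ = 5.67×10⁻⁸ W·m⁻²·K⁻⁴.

T_s ≈ 380 K

In steady state the net flux on the hot side equals that on the cold side.
σ(T₁⁴−T_s⁴)/D₁ = σ(T_s⁴−T₂⁴)/D₂, with D₁ = 1/ε₁+1/ε_s−1 = 3.058, D₂ = 1/ε_s+1/ε₂−1 = 4.012.
Solve for T_s⁴: T_s⁴ = (D₂·T₁⁴ + D₁·T₂⁴)/(D₁+D₂) = 2.096×10¹⁰ K⁴.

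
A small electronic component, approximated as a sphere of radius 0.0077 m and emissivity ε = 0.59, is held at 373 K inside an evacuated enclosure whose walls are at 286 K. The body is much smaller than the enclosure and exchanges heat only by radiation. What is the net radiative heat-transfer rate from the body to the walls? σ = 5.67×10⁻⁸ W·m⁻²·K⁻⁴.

For a small grey body in a large enclosure: P_net = εσA(T_body⁴ − T_wall⁴).
A = 4πr² = 7.451×10⁻⁴ m²; T_body⁴ − T_wall⁴ = 1.936×10¹⁰ − 6.691×10⁹ = 1.267×10¹⁰ K⁴.
|P_net| = 0.59·5.67×10⁻⁸·7.451×10⁻⁴·1.267×10¹⁰.

P_net ≈ 0.316 W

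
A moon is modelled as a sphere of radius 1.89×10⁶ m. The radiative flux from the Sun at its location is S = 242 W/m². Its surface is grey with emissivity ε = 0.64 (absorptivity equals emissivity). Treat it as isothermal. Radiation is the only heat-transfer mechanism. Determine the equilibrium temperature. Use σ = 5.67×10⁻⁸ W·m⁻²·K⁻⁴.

At equilibrium, absorbed power = emitted power.
Absorbing cross-section = πr² = 1.122×10¹³ m²; emitting surface = 4πr² = 4.489×10¹³ m² (ratio 4).
εS·A_cross = εσ·A_surf·T⁴  ⇒  T⁴ = S/(4σ)   (ε cancels).
T⁴ = 242/(4·5.67×10⁻⁸) = 1.067×10⁹ K⁴.
T = (1.067×10⁹)^(1/4).

T ≈ 181 K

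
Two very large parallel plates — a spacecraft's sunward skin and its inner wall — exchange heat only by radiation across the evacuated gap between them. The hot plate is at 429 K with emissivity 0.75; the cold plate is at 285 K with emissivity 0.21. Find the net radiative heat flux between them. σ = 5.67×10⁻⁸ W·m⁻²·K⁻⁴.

For two infinite grey parallel plates, q = σ(T₁⁴ − T₂⁴)/(1/ε₁ + 1/ε₂ − 1).
T₁⁴ − T₂⁴ = 3.387×10¹⁰ − 6.598×10⁹ = 2.727×10¹⁰ K⁴.
1/ε₁ + 1/ε₂ − 1 = 1.333 + 4.762 − 1 = 5.095.
q = 5.67×10⁻⁸ × 2.727×10¹⁰ / 5.095.

q ≈ 304 W/m²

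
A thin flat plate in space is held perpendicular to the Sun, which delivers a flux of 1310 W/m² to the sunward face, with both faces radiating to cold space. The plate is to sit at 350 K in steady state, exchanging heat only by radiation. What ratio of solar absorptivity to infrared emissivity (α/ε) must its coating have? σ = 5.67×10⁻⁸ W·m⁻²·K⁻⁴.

Balance: αS·A = εσ·2A·T⁴ ⇒ α/ε = 2σT⁴/S.
α/ε = 2·5.67×10⁻⁸·(350)⁴/1310 = 2·5.67×10⁻⁸·1.501×10¹⁰/1310.

α/ε ≈ 1.30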